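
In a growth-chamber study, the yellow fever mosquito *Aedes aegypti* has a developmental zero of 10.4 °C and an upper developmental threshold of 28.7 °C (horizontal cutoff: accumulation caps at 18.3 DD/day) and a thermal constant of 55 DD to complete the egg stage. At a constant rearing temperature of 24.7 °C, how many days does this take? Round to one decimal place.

Daily accumulation = 24.7 − 10.4 = 14.3 DD/day.
Duration = 55 / 14.3 = 3.846 ≈ 3.8 days.

3.8 days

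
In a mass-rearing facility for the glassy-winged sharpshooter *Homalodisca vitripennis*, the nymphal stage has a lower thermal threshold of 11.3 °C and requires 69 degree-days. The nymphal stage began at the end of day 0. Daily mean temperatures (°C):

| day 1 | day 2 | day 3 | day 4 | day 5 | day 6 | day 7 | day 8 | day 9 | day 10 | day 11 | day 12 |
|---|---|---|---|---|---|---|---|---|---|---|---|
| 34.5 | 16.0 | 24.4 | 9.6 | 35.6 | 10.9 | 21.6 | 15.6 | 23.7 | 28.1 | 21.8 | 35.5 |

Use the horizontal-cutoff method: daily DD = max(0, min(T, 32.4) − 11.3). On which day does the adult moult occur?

day 7

Daily DD above 11.3 °C (capped at 21.1): 21.1, 4.7, 13.1, 0.0, 21.1, 0.0, 10.3, 4.3, 12.4, 16.8, 10.5, 21.1.
Cumulative: 21.1, 25.8, 38.9, 38.9, 60.0, 60.0, 70.3, 74.6, 87.0, 103.8, 114.3, 135.4.
The total first reaches 69 DD on day 7.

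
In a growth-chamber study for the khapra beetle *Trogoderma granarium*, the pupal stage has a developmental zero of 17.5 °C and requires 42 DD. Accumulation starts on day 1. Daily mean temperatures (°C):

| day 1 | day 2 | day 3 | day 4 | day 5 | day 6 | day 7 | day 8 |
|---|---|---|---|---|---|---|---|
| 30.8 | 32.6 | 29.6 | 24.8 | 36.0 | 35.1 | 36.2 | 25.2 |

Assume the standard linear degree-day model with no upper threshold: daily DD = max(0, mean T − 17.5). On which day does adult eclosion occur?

day 4

Daily DD above 17.5 °C: 13.3, 15.1, 12.1, 7.3, 18.5, 17.6, 18.7, 7.7.
Cumulative: 13.3, 28.4, 40.5, 47.8, 66.3, 83.9, 102.6, 110.3.
The total first reaches 42 DD on day 4.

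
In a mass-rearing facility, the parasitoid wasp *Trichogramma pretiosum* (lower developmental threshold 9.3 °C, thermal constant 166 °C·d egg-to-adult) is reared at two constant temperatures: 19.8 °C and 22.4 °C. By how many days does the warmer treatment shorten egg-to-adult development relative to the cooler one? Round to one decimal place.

At 19.8 °C: 166 / (19.8 − 9.3) = 166 / 10.5 = 15.810 d.
At 22.4 °C: 166 / (22.4 − 9.3) = 166 / 13.1 = 12.672 d.
Difference = |15.810 − 12.672| = 3.138 ≈ 3.1 days.

3.1 days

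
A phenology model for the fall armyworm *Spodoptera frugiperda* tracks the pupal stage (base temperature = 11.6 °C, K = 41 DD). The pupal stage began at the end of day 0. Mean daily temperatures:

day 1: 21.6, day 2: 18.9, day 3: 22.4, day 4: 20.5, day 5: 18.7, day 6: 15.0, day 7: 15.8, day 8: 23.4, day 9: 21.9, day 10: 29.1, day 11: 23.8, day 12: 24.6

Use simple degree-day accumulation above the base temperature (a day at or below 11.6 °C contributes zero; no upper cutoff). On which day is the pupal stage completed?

Daily DD above 11.6 °C: 10.0, 7.3, 10.8, 8.9, 7.1, 3.4, 4.2, 11.8, 10.3, 17.5, 12.2, 13.0.
Cumulative: 10.0, 17.3, 28.1, 37.0, 44.1, 47.5, 51.7, 63.5, 73.8, 91.3, 103.5, 116.5.
The total first reaches 41 DD on day 5.

day 5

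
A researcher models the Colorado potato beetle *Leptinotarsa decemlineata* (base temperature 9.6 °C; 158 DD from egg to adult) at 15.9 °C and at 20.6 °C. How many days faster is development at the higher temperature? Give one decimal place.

At 15.9 °C: 158 / (15.9 − 9.6) = 158 / 6.3 = 25.079 d.
At 20.6 °C: 158 / (20.6 − 9.6) = 158 / 11.0 = 14.364 d.
Difference = |25.079 − 14.364| = 10.716 ≈ 10.7 days.

10.7 days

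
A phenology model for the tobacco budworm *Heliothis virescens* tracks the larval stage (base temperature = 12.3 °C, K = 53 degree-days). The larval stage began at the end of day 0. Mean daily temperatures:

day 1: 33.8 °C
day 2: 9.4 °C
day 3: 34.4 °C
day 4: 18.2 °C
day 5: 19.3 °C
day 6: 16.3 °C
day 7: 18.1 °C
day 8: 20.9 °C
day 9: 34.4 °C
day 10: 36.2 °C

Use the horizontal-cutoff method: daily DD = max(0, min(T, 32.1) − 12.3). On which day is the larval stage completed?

Daily DD above 12.3 °C (capped at 19.8): 19.8, 0.0, 19.8, 5.9, 7.0, 4.0, 5.8, 8.6, 19.8, 19.8.
Cumulative: 19.8, 19.8, 39.6, 45.5, 52.5, 56.5, 62.3, 70.9, 90.7, 110.5.
The total first reaches 53 DD on day 6.

day 6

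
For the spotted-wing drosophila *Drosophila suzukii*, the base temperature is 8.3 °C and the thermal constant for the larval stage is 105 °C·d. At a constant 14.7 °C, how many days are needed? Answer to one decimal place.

16.4 days

Daily accumulation = 14.7 − 8.3 = 6.4 DD/day.
Duration = 105 / 6.4 = 16.406 ≈ 16.4 days.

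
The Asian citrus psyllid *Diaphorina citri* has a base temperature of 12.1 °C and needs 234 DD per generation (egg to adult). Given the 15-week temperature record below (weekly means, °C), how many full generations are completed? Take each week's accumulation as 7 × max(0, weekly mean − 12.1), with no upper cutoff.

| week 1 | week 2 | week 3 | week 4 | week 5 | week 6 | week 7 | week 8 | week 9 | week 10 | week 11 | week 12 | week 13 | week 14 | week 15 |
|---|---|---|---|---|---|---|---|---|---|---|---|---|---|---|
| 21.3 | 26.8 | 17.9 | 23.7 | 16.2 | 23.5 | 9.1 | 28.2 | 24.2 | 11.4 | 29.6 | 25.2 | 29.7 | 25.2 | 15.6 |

Weekly DD (7 × max(0, T̄ − 12.1)): 64.4, 102.9, 40.6, 81.2, 28.7, 79.8, 0.0, 112.7, 84.7, 0.0, 122.5, 91.7, 123.2, 91.7, 24.5.
Season total = 1048.6 DD.
Complete generations = ⌊1048.6 / 234⌋ = 4.

4 generations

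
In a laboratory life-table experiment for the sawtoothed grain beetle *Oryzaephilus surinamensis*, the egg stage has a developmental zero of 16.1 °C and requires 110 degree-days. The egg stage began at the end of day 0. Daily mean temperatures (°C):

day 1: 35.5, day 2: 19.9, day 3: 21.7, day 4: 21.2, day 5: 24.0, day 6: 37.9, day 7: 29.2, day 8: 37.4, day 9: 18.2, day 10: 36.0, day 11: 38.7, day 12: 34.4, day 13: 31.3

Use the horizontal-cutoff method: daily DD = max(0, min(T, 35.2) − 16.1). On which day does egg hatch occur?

day 10

Daily DD above 16.1 °C (capped at 19.1): 19.1, 3.8, 5.6, 5.1, 7.9, 19.1, 13.1, 19.1, 2.1, 19.1, 19.1, 18.3, 15.2.
Cumulative: 19.1, 22.9, 28.5, 33.6, 41.5, 60.6, 73.7, 92.8, 94.9, 114.0, 133.1, 151.4, 166.6.
The total first reaches 110 DD on day 10.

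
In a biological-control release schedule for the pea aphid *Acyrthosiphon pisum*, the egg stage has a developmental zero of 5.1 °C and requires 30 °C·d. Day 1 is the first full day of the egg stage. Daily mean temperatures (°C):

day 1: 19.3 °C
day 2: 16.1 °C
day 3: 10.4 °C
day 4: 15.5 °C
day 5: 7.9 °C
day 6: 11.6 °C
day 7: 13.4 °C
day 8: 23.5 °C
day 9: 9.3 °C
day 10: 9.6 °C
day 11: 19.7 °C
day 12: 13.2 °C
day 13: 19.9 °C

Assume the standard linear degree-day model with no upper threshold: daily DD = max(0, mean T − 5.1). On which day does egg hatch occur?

day 3

Daily DD above 5.1 °C: 14.2, 11.0, 5.3, 10.4, 2.8, 6.5, 8.3, 18.4, 4.2, 4.5, 14.6, 8.1, 14.8.
Cumulative: 14.2, 25.2, 30.5, 40.9, 43.7, 50.2, 58.5, 76.9, 81.1, 85.6, 100.2, 108.3, 123.1.
The total first reaches 30 DD on day 3.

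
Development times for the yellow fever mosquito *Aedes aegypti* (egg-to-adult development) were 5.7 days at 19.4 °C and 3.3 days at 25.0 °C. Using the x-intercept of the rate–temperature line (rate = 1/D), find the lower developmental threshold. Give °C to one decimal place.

11.7 °C

Linear rate model ⇒ the product D·(T − T_b) is constant across temperatures.
5.7·(19.4 − T_b) = 3.3·(25.0 − T_b)
T_b = (5.7·19.4 − 3.3·25.0) / (5.7 − 3.3) = 28.08 / 2.4 = 11.700 °C ≈ 11.7 °C.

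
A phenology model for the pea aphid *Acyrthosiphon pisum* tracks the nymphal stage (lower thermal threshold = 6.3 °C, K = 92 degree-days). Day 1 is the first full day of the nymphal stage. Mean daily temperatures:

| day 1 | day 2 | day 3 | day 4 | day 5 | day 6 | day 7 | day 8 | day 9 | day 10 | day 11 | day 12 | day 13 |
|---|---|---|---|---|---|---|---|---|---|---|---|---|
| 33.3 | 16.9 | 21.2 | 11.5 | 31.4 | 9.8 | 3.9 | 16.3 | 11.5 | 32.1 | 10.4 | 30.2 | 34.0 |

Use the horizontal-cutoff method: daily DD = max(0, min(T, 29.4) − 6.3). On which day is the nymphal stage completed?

day 9

Daily DD above 6.3 °C (capped at 23.1): 23.1, 10.6, 14.9, 5.2, 23.1, 3.5, 0.0, 10.0, 5.2, 23.1, 4.1, 23.1, 23.1.
Cumulative: 23.1, 33.7, 48.6, 53.8, 76.9, 80.4, 80.4, 90.4, 95.6, 118.7, 122.8, 145.9, 169.0.
The total first reaches 92 DD on day 9.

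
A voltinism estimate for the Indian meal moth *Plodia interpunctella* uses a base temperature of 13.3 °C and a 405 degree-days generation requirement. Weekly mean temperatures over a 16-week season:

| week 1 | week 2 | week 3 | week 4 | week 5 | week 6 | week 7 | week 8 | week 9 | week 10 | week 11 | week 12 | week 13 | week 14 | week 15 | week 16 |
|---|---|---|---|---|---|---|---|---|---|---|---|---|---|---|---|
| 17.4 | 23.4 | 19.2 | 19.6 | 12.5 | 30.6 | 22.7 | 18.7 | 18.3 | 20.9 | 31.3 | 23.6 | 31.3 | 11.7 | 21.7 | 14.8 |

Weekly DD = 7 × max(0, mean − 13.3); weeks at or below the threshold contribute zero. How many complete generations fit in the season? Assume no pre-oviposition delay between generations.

Weekly DD (7 × max(0, T̄ − 13.3)): 28.7, 70.7, 41.3, 44.1, 0.0, 121.1, 65.8, 37.8, 35.0, 53.2, 126.0, 72.1, 126.0, 0.0, 58.8, 10.5.
Season total = 891.1 DD.
Complete generations = ⌊891.1 / 405⌋ = 2.

2 generations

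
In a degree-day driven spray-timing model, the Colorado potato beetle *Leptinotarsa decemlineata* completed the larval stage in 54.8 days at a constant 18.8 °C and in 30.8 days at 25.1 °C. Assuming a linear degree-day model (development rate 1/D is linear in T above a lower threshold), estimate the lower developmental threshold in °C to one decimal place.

10.7 °C

Under the model K = D·(T − T_b), so D₁·(T₁ − T_b) = D₂·(T₂ − T_b).
54.8·(18.8 − T_b) = 30.8·(25.1 − T_b)
T_b = (54.8·18.8 − 30.8·25.1) / (54.8 − 30.8) = 257.16 / 24.0 = 10.715 °C ≈ 10.7 °C.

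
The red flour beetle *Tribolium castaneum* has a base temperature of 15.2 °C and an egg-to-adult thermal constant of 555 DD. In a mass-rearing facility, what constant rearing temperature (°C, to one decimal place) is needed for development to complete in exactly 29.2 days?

34.2 °C

Required daily accumulation = 555 / 29.2 = 19.007 DD/day.
T = T_base + 19.007 = 15.2 + 19.007 = 34.207 ≈ 34.2 °C.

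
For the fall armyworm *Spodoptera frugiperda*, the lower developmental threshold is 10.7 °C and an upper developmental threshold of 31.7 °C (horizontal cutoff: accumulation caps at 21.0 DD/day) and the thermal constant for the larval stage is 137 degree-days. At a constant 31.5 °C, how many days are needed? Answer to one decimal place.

Daily accumulation = 31.5 − 10.7 = 20.8 DD/day.
Duration = 137 / 20.8 = 6.587 ≈ 6.6 days.

6.6 days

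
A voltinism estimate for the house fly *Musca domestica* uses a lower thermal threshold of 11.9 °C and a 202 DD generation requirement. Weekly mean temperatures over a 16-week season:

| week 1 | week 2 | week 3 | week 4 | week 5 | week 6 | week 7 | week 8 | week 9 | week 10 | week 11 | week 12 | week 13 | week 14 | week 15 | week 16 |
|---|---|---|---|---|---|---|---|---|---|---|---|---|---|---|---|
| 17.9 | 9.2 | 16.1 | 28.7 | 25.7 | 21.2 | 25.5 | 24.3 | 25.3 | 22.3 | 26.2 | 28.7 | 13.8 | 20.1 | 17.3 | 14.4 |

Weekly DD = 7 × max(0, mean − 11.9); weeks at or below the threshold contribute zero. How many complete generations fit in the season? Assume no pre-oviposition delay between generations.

Weekly DD (7 × max(0, T̄ − 11.9)): 42.0, 0.0, 29.4, 117.6, 96.6, 65.1, 95.2, 86.8, 93.8, 72.8, 100.1, 117.6, 13.3, 57.4, 37.8, 17.5.
Season total = 1043.0 DD.
Complete generations = ⌊1043.0 / 202⌋ = 5.

5 generations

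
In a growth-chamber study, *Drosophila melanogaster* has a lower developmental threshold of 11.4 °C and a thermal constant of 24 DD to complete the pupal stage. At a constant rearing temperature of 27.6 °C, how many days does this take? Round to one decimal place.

1.5 days

Daily accumulation = 27.6 − 11.4 = 16.2 DD/day.
Duration = 24 / 16.2 = 1.481 ≈ 1.5 days.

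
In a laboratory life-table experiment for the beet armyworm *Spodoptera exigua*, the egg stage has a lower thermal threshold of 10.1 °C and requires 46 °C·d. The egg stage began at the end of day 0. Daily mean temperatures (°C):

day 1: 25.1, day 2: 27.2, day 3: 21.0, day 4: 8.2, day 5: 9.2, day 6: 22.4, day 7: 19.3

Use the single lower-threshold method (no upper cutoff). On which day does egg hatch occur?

Daily DD above 10.1 °C: 15.0, 17.1, 10.9, 0.0, 0.0, 12.3, 9.2.
Cumulative: 15.0, 32.1, 43.0, 43.0, 43.0, 55.3, 64.5.
The total first reaches 46 DD on day 6.

day 6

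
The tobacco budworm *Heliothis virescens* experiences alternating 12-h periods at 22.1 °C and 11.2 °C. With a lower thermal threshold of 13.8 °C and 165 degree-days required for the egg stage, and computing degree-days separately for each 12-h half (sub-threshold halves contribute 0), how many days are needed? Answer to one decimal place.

Day half: max(0, 22.1 − 13.8) × 0.5 = 8.3 × 0.5 = 4.15 DD.
Night half: max(0, 11.2 − 13.8) × 0.5 = 0.0 × 0.5 = 0.00 DD.
Per 24 h: 4.15 DD/day.
Duration = 165 / 4.15 = 39.759 ≈ 39.8 days.

39.8 days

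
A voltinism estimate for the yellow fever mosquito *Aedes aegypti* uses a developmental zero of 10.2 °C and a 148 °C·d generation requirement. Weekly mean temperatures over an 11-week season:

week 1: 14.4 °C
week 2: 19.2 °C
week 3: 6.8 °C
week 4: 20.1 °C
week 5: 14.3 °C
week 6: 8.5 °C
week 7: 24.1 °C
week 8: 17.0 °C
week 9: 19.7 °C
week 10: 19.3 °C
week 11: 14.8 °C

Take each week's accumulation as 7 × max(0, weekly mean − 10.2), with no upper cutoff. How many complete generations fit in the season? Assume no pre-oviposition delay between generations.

Weekly DD (7 × max(0, T̄ − 10.2)): 29.4, 63.0, 0.0, 69.3, 28.7, 0.0, 97.3, 47.6, 66.5, 63.7, 32.2.
Season total = 497.7 DD.
Complete generations = ⌊497.7 / 148⌋ = 3.

3 generations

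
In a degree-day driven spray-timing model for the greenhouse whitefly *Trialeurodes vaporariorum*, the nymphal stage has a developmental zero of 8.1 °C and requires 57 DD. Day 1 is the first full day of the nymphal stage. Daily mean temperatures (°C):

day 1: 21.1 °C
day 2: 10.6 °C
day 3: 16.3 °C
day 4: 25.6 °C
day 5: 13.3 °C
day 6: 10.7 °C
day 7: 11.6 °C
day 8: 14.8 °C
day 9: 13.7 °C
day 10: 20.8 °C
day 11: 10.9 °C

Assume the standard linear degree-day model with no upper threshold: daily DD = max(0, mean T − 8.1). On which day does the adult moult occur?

Daily DD above 8.1 °C: 13.0, 2.5, 8.2, 17.5, 5.2, 2.6, 3.5, 6.7, 5.6, 12.7, 2.8.
Cumulative: 13.0, 15.5, 23.7, 41.2, 46.4, 49.0, 52.5, 59.2, 64.8, 77.5, 80.3.
The total first reaches 57 DD on day 8.

day 8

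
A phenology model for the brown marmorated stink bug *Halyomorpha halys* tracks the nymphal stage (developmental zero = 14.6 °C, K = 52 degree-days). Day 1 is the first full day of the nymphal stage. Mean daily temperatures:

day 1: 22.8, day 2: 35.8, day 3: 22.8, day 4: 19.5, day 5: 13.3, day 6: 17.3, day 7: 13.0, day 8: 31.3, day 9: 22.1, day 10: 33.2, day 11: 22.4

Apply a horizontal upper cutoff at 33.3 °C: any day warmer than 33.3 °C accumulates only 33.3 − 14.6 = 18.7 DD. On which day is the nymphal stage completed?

Daily DD above 14.6 °C (capped at 18.7): 8.2, 18.7, 8.2, 4.9, 0.0, 2.7, 0.0, 16.7, 7.5, 18.6, 7.8.
Cumulative: 8.2, 26.9, 35.1, 40.0, 40.0, 42.7, 42.7, 59.4, 66.9, 85.5, 93.3.
The total first reaches 52 DD on day 8.

day 8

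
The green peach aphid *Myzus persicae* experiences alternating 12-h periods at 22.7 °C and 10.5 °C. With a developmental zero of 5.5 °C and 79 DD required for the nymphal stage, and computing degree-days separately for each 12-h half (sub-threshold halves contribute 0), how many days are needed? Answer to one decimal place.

7.1 days

Day half: max(0, 22.7 − 5.5) × 0.5 = 17.2 × 0.5 = 8.60 DD.
Night half: max(0, 10.5 − 5.5) × 0.5 = 5.0 × 0.5 = 2.50 DD.
Per 24 h: 11.10 DD/day.
Duration = 79 / 11.10 = 7.117 ≈ 7.1 days.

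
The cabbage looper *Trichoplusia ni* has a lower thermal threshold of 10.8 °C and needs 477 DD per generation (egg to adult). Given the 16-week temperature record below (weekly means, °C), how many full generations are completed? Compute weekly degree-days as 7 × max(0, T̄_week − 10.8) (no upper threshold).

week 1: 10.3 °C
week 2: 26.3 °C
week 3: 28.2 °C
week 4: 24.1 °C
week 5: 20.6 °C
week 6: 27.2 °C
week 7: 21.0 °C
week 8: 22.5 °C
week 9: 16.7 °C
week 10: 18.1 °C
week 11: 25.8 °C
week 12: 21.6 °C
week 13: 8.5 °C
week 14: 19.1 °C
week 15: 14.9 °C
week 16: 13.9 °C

2 generations

Weekly DD (7 × max(0, T̄ − 10.8)): 0.0, 108.5, 121.8, 93.1, 68.6, 114.8, 71.4, 81.9, 41.3, 51.1, 105.0, 75.6, 0.0, 58.1, 28.7, 21.7.
Season total = 1041.6 DD.
Complete generations = ⌊1041.6 / 477⌋ = 2.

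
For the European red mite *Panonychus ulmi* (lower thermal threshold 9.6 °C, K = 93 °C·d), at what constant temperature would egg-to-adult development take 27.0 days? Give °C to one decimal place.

13.0 °C

Required daily accumulation = 93 / 27.0 = 3.444 DD/day.
T = T_base + 3.444 = 9.6 + 3.444 = 13.044 ≈ 13.0 °C.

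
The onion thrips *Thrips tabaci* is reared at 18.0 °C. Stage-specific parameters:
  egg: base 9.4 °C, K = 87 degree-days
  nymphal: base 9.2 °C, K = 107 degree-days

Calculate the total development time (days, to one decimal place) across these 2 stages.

egg: 87 / (18.0 − 9.4) = 87 / 8.6 = 10.116 d.
nymphal: 107 / (18.0 − 9.2) = 107 / 8.8 = 12.159 d.
Sum = 22.275 ≈ 22.3 days.

22.3 days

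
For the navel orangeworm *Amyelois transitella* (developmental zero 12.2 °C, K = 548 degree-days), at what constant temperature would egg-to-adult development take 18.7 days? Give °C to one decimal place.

Required daily accumulation = 548 / 18.7 = 29.305 DD/day.
T = T_base + 29.305 = 12.2 + 29.305 = 41.505 ≈ 41.5 °C.

41.5 °C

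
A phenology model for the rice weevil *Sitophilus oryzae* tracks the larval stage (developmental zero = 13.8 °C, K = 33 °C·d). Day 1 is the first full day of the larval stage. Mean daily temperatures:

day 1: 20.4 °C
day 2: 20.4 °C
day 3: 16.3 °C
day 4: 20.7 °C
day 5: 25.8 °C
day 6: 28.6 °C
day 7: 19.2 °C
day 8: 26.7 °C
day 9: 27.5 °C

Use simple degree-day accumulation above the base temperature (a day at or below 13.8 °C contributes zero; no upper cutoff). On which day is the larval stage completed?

day 5

Daily DD above 13.8 °C: 6.6, 6.6, 2.5, 6.9, 12.0, 14.8, 5.4, 12.9, 13.7.
Cumulative: 6.6, 13.2, 15.7, 22.6, 34.6, 49.4, 54.8, 67.7, 81.4.
The total first reaches 33 DD on day 5.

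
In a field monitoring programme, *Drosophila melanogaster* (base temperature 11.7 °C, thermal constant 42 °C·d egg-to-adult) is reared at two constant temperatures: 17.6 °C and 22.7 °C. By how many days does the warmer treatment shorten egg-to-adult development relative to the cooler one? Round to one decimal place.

3.3 days

At 17.6 °C: 42 / (17.6 − 11.7) = 42 / 5.9 = 7.119 d.
At 22.7 °C: 42 / (22.7 − 11.7) = 42 / 11.0 = 3.818 d.
Difference = |7.119 − 3.818| = 3.300 ≈ 3.3 days.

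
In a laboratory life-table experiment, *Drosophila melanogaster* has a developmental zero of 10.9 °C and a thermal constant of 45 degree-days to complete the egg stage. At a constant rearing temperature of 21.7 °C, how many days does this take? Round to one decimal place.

Daily accumulation = 21.7 − 10.9 = 10.8 DD/day.
Duration = 45 / 10.8 = 4.167 ≈ 4.2 days.

4.2 days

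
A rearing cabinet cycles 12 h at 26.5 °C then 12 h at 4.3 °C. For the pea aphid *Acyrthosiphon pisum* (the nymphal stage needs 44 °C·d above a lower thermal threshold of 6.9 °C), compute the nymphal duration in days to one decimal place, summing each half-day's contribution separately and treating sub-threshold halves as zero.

4.5 days

Day half: max(0, 26.5 − 6.9) × 0.5 = 19.6 × 0.5 = 9.80 DD.
Night half: max(0, 4.3 − 6.9) × 0.5 = 0.0 × 0.5 = 0.00 DD.
Per 24 h: 9.80 DD/day.
Duration = 44 / 9.80 = 4.490 ≈ 4.5 days.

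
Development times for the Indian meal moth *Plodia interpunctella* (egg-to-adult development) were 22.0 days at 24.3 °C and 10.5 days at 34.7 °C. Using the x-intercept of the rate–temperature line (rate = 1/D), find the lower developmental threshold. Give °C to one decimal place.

Linear rate model ⇒ the product D·(T − T_b) is constant across temperatures.
22.0·(24.3 − T_b) = 10.5·(34.7 − T_b)
T_b = (22.0·24.3 − 10.5·34.7) / (22.0 − 10.5) = 170.25 / 11.5 = 14.804 °C ≈ 14.8 °C.

14.8 °C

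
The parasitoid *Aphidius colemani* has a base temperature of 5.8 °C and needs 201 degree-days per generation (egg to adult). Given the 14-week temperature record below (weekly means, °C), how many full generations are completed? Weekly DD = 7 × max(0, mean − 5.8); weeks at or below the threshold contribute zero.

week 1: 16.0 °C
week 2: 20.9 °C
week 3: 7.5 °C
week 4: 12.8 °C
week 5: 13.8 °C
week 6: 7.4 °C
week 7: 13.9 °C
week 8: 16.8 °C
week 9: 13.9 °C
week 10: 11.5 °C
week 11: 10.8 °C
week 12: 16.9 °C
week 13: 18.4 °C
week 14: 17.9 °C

Weekly DD (7 × max(0, T̄ − 5.8)): 71.4, 105.7, 11.9, 49.0, 56.0, 11.2, 56.7, 77.0, 56.7, 39.9, 35.0, 77.7, 88.2, 84.7.
Season total = 821.1 DD.
Complete generations = ⌊821.1 / 201⌋ = 4.

4 generations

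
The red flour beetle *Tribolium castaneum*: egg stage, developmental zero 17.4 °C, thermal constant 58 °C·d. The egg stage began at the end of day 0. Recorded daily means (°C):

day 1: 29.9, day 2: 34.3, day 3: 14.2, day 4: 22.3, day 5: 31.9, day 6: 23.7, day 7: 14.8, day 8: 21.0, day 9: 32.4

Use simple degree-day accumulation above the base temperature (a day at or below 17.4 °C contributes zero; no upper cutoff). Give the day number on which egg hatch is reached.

day 8

Daily DD above 17.4 °C: 12.5, 16.9, 0.0, 4.9, 14.5, 6.3, 0.0, 3.6, 15.0.
Cumulative: 12.5, 29.4, 29.4, 34.3, 48.8, 55.1, 55.1, 58.7, 73.7.
The total first reaches 58 DD on day 8.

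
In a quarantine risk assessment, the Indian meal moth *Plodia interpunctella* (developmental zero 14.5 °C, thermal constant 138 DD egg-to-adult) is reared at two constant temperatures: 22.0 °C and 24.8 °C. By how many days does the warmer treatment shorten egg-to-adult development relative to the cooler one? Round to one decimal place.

5.0 days

At 22.0 °C: 138 / (22.0 − 14.5) = 138 / 7.5 = 18.400 d.
At 24.8 °C: 138 / (24.8 − 14.5) = 138 / 10.3 = 13.398 d.
Difference = |18.400 − 13.398| = 5.002 ≈ 5.0 days.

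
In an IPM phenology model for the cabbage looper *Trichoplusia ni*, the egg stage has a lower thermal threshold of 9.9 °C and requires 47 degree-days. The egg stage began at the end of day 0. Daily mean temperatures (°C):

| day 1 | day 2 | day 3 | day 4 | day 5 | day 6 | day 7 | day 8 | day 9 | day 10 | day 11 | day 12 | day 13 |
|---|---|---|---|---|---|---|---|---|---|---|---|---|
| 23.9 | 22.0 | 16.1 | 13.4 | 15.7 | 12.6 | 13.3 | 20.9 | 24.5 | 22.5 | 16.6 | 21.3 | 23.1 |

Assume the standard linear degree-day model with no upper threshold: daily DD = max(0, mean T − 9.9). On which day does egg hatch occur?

Daily DD above 9.9 °C: 14.0, 12.1, 6.2, 3.5, 5.8, 2.7, 3.4, 11.0, 14.6, 12.6, 6.7, 11.4, 13.2.
Cumulative: 14.0, 26.1, 32.3, 35.8, 41.6, 44.3, 47.7, 58.7, 73.3, 85.9, 92.6, 104.0, 117.2.
The total first reaches 47 DD on day 7.

day 7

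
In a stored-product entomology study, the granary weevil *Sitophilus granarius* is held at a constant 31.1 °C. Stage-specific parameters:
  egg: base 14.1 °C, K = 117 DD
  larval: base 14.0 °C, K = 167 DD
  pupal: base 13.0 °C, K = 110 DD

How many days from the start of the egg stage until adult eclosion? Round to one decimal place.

22.7 days

egg: 117 / (31.1 − 14.1) = 117 / 17.0 = 6.882 d.
larval: 167 / (31.1 − 14.0) = 167 / 17.1 = 9.766 d.
pupal: 110 / (31.1 − 13.0) = 110 / 18.1 = 6.077 d.
Sum = 22.726 ≈ 22.7 days.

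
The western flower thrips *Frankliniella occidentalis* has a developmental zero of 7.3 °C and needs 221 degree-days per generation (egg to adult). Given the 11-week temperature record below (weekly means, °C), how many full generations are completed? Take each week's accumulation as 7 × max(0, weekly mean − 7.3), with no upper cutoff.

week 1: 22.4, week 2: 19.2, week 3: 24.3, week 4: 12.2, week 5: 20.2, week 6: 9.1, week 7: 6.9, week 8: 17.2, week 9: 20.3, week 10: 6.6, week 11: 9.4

Weekly DD (7 × max(0, T̄ − 7.3)): 105.7, 83.3, 119.0, 34.3, 90.3, 12.6, 0.0, 69.3, 91.0, 0.0, 14.7.
Season total = 620.2 DD.
Complete generations = ⌊620.2 / 221⌋ = 2.

2 generations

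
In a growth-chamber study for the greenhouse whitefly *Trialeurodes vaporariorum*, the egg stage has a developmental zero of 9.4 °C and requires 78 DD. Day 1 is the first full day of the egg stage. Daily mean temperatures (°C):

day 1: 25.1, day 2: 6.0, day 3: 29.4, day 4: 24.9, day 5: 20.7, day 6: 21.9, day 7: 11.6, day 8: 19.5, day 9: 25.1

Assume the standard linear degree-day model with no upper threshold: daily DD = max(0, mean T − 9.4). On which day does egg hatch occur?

day 8

Daily DD above 9.4 °C: 15.7, 0.0, 20.0, 15.5, 11.3, 12.5, 2.2, 10.1, 15.7.
Cumulative: 15.7, 15.7, 35.7, 51.2, 62.5, 75.0, 77.2, 87.3, 103.0.
The total first reaches 78 DD on day 8.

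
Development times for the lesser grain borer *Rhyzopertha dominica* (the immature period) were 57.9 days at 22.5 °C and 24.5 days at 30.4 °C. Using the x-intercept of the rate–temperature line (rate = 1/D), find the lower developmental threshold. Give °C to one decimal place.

Equal thermal constants: D₁(T₁ − T_b) = D₂(T₂ − T_b).
57.9·(22.5 − T_b) = 24.5·(30.4 − T_b)
T_b = (57.9·22.5 − 24.5·30.4) / (57.9 − 24.5) = 557.95 / 33.4 = 16.705 °C ≈ 16.7 °C.

16.7 °C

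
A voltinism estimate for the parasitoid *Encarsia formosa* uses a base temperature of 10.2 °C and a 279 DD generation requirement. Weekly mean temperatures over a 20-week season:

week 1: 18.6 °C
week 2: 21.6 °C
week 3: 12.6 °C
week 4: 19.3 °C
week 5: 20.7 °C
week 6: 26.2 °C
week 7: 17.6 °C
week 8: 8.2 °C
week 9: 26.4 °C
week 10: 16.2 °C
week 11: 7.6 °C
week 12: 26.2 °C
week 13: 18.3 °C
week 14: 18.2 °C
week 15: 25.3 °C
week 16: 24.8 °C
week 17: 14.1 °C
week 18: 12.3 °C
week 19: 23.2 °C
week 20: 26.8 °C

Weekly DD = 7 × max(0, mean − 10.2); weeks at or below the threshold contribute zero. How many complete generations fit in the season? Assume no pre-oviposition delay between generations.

4 generations

Weekly DD (7 × max(0, T̄ − 10.2)): 58.8, 79.8, 16.8, 63.7, 73.5, 112.0, 51.8, 0.0, 113.4, 42.0, 0.0, 112.0, 56.7, 56.0, 105.7, 102.2, 27.3, 14.7, 91.0, 116.2.
Season total = 1293.6 DD.
Complete generations = ⌊1293.6 / 279⌋ = 4.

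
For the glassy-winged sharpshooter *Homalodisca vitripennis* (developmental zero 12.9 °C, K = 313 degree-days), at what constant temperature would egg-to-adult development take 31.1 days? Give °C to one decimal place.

23.0 °C

Required daily accumulation = 313 / 31.1 = 10.064 DD/day.
T = T_base + 10.064 = 12.9 + 10.064 = 22.964 ≈ 23.0 °C.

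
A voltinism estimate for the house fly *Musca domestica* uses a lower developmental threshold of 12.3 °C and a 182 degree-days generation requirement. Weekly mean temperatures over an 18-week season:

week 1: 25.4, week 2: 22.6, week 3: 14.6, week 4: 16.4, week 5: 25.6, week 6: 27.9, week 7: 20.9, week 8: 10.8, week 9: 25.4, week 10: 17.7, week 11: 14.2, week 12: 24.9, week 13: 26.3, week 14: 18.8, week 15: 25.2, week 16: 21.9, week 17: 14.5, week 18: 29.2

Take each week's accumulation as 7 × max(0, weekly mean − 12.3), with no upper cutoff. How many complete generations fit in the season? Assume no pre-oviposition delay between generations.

Weekly DD (7 × max(0, T̄ − 12.3)): 91.7, 72.1, 16.1, 28.7, 93.1, 109.2, 60.2, 0.0, 91.7, 37.8, 13.3, 88.2, 98.0, 45.5, 90.3, 67.2, 15.4, 118.3.
Season total = 1136.8 DD.
Complete generations = ⌊1136.8 / 182⌋ = 6.

6 generations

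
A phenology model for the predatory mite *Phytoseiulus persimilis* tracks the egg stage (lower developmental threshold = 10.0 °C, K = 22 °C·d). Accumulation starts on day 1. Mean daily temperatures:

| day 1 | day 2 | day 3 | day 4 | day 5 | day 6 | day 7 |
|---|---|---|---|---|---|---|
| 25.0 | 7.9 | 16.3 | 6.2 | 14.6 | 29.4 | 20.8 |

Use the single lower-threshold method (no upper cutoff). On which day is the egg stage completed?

Daily DD above 10.0 °C: 15.0, 0.0, 6.3, 0.0, 4.6, 19.4, 10.8.
Cumulative: 15.0, 15.0, 21.3, 21.3, 25.9, 45.3, 56.1.
The total first reaches 22 DD on day 5.

day 5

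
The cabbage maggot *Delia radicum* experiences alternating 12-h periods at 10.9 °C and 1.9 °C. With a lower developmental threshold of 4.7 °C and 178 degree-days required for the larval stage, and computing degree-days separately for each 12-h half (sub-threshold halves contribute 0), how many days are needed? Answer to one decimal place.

57.4 days

Day half: max(0, 10.9 − 4.7) × 0.5 = 6.2 × 0.5 = 3.10 DD.
Night half: max(0, 1.9 − 4.7) × 0.5 = 0.0 × 0.5 = 0.00 DD.
Per 24 h: 3.10 DD/day.
Duration = 178 / 3.10 = 57.419 ≈ 57.4 days.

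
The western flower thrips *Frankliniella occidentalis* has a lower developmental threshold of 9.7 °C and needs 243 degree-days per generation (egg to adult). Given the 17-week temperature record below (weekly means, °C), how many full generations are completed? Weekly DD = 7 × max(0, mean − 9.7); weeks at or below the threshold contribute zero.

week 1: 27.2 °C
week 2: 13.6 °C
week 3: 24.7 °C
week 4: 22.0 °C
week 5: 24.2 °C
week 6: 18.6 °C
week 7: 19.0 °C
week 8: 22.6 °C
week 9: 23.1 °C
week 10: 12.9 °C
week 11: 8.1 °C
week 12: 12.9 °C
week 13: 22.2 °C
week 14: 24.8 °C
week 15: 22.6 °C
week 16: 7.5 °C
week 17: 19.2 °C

Weekly DD (7 × max(0, T̄ − 9.7)): 122.5, 27.3, 105.0, 86.1, 101.5, 62.3, 65.1, 90.3, 93.8, 22.4, 0.0, 22.4, 87.5, 105.7, 90.3, 0.0, 66.5.
Season total = 1148.7 DD.
Complete generations = ⌊1148.7 / 243⌋ = 4.

4 generations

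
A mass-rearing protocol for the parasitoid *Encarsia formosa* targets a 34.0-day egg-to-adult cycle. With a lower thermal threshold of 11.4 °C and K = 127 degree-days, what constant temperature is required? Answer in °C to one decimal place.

15.1 °C

Required daily accumulation = 127 / 34.0 = 3.735 DD/day.
T = T_base + 3.735 = 11.4 + 3.735 = 15.135 ≈ 15.1 °C.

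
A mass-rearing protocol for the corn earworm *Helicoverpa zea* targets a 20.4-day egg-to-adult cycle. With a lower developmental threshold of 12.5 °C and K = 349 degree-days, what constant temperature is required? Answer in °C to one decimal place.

29.6 °C

Required daily accumulation = 349 / 20.4 = 17.108 DD/day.
T = T_base + 17.108 = 12.5 + 17.108 = 29.608 ≈ 29.6 °C.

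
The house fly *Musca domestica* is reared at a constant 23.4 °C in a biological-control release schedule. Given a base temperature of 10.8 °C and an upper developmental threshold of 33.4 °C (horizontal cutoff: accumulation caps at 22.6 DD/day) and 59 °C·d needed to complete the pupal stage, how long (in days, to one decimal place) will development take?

Daily accumulation = 23.4 − 10.8 = 12.6 DD/day.
Duration = 59 / 12.6 = 4.683 ≈ 4.7 days.

4.7 days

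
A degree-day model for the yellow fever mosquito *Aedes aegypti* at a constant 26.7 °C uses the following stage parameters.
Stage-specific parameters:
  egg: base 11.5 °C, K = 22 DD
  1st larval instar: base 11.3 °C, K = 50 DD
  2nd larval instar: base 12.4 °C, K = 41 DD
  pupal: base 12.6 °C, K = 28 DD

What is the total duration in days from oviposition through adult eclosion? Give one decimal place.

9.5 days

egg: 22 / (26.7 − 11.5) = 22 / 15.2 = 1.447 d.
1st larval instar: 50 / (26.7 − 11.3) = 50 / 15.4 = 3.247 d.
2nd larval instar: 41 / (26.7 − 12.4) = 41 / 14.3 = 2.867 d.
pupal: 28 / (26.7 − 12.6) = 28 / 14.1 = 1.986 d.
Sum = 9.547 ≈ 9.5 days.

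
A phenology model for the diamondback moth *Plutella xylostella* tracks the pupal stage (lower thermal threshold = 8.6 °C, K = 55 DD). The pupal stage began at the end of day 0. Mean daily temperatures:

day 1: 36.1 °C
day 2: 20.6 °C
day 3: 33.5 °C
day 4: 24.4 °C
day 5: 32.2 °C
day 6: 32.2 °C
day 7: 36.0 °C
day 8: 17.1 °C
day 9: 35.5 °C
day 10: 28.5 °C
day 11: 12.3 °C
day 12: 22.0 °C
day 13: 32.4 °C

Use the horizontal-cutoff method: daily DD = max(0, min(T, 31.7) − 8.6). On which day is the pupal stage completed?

day 3

Daily DD above 8.6 °C (capped at 23.1): 23.1, 12.0, 23.1, 15.8, 23.1, 23.1, 23.1, 8.5, 23.1, 19.9, 3.7, 13.4, 23.1.
Cumulative: 23.1, 35.1, 58.2, 74.0, 97.1, 120.2, 143.3, 151.8, 174.9, 194.8, 198.5, 211.9, 235.0.
The total first reaches 55 DD on day 3.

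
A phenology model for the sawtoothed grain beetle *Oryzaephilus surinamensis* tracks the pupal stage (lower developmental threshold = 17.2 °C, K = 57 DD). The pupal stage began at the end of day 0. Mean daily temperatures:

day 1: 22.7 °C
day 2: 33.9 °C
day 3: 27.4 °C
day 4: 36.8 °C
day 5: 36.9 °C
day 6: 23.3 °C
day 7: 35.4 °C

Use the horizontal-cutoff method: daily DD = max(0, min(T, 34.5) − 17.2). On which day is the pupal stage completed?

Daily DD above 17.2 °C (capped at 17.3): 5.5, 16.7, 10.2, 17.3, 17.3, 6.1, 17.3.
Cumulative: 5.5, 22.2, 32.4, 49.7, 67.0, 73.1, 90.4.
The total first reaches 57 DD on day 5.

day 5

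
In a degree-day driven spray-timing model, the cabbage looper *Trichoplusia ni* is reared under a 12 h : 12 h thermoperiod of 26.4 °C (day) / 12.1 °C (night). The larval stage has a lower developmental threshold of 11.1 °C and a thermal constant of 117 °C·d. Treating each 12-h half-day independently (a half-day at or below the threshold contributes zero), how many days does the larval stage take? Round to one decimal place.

Day half: max(0, 26.4 − 11.1) × 0.5 = 15.3 × 0.5 = 7.65 DD.
Night half: max(0, 12.1 − 11.1) × 0.5 = 1.0 × 0.5 = 0.50 DD.
Per 24 h: 8.15 DD/day.
Duration = 117 / 8.15 = 14.356 ≈ 14.4 days.

14.4 days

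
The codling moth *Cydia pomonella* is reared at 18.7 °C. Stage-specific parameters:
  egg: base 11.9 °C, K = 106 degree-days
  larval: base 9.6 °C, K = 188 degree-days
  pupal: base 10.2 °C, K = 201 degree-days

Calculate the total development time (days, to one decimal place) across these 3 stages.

59.9 days

egg: 106 / (18.7 − 11.9) = 106 / 6.8 = 15.588 d.
larval: 188 / (18.7 − 9.6) = 188 / 9.1 = 20.659 d.
pupal: 201 / (18.7 − 10.2) = 201 / 8.5 = 23.647 d.
Sum = 59.895 ≈ 59.9 days.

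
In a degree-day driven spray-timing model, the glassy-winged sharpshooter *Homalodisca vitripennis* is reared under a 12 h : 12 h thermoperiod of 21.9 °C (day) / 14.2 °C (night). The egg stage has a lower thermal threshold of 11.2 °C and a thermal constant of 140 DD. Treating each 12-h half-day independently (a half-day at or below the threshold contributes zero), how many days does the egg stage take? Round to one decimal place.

20.4 days

Day half: max(0, 21.9 − 11.2) × 0.5 = 10.7 × 0.5 = 5.35 DD.
Night half: max(0, 14.2 − 11.2) × 0.5 = 3.0 × 0.5 = 1.50 DD.
Per 24 h: 6.85 DD/day.
Duration = 140 / 6.85 = 20.438 ≈ 20.4 days.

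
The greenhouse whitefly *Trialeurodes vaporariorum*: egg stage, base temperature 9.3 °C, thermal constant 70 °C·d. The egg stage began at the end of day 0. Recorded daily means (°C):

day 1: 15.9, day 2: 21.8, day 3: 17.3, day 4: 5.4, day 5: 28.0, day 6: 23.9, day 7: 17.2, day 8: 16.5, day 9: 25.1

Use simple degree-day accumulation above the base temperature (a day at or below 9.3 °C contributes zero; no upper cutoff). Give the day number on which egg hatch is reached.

day 8

Daily DD above 9.3 °C: 6.6, 12.5, 8.0, 0.0, 18.7, 14.6, 7.9, 7.2, 15.8.
Cumulative: 6.6, 19.1, 27.1, 27.1, 45.8, 60.4, 68.3, 75.5, 91.3.
The total first reaches 70 DD on day 8.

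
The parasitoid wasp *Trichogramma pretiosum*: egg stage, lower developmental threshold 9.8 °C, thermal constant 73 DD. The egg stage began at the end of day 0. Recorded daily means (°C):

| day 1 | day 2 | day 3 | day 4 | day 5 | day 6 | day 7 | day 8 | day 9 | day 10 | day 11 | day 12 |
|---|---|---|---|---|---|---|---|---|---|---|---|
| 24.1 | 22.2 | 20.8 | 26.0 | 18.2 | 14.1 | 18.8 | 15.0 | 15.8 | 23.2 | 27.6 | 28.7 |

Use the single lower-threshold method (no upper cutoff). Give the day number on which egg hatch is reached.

Daily DD above 9.8 °C: 14.3, 12.4, 11.0, 16.2, 8.4, 4.3, 9.0, 5.2, 6.0, 13.4, 17.8, 18.9.
Cumulative: 14.3, 26.7, 37.7, 53.9, 62.3, 66.6, 75.6, 80.8, 86.8, 100.2, 118.0, 136.9.
The total first reaches 73 DD on day 7.

day 7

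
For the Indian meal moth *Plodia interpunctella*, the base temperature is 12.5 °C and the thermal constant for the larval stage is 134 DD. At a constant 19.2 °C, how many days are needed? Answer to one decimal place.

20.0 days

Daily accumulation = 19.2 − 12.5 = 6.7 DD/day.
Duration = 134 / 6.7 = 20.000 ≈ 20.0 days.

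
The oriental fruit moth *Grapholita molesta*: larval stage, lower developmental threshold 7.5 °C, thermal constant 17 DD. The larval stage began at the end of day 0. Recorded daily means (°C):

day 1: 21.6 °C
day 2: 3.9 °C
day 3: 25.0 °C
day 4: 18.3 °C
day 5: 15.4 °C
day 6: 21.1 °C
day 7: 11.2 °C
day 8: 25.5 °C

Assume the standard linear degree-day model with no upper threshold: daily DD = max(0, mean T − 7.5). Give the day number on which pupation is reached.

Daily DD above 7.5 °C: 14.1, 0.0, 17.5, 10.8, 7.9, 13.6, 3.7, 18.0.
Cumulative: 14.1, 14.1, 31.6, 42.4, 50.3, 63.9, 67.6, 85.6.
The total first reaches 17 DD on day 3.

day 3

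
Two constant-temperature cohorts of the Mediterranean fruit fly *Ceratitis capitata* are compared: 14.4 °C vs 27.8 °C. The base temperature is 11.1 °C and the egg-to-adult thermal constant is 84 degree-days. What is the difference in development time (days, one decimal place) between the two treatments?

At 14.4 °C: 84 / (14.4 − 11.1) = 84 / 3.3 = 25.455 d.
At 27.8 °C: 84 / (27.8 − 11.1) = 84 / 16.7 = 5.030 d.
Difference = |25.455 − 5.030| = 20.425 ≈ 20.4 days.

20.4 days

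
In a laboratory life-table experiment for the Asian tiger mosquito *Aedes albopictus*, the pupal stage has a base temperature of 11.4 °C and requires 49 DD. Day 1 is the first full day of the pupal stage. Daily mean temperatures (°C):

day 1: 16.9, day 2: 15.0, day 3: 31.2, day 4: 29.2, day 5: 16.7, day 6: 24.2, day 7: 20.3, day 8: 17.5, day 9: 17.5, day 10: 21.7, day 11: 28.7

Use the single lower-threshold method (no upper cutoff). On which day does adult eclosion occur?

Daily DD above 11.4 °C: 5.5, 3.6, 19.8, 17.8, 5.3, 12.8, 8.9, 6.1, 6.1, 10.3, 17.3.
Cumulative: 5.5, 9.1, 28.9, 46.7, 52.0, 64.8, 73.7, 79.8, 85.9, 96.2, 113.5.
The total first reaches 49 DD on day 5.

day 5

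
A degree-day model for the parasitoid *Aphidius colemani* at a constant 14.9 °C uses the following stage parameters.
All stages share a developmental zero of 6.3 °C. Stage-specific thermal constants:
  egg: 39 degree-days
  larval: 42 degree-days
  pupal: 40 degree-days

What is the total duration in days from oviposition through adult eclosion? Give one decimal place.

Daily accumulation at 14.9 °C = 14.9 − 6.3 = 8.6 DD/day.
Total K = 39 + 42 + 40 = 121 DD.
Total duration = 121 / 8.6 = 14.070 ≈ 14.1 days.

14.1 days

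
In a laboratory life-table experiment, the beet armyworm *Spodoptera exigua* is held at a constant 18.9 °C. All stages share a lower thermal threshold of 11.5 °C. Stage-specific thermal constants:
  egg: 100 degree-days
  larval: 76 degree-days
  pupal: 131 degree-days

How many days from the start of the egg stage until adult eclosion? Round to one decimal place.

Daily accumulation at 18.9 °C = 18.9 − 11.5 = 7.4 DD/day.
Total K = 100 + 76 + 131 = 307 DD.
Total duration = 307 / 7.4 = 41.486 ≈ 41.5 days.

41.5 days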